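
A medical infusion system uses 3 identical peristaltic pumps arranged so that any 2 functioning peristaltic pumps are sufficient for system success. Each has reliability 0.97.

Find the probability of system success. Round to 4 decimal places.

R = Σ_{i=2}^{3} C(3,i) p^i (1−p)^{3−i} with p = 0.97
C(3,2)·0.97^2·0.03^1 = 0.084681
C(3,3)·0.97^3·0.03^0 = 0.912673
Sum = 0.9974

0.9974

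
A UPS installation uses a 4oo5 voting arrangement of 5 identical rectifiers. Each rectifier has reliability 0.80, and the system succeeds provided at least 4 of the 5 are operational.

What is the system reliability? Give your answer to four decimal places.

0.7373

R = Σ_{i=4}^{5} C(5,i) p^i (1−p)^{5−i} with p = 0.80
C(5,4)·0.80^4·0.20^1 = 0.409600
C(5,5)·0.80^5·0.20^0 = 0.327680
Sum = 0.7373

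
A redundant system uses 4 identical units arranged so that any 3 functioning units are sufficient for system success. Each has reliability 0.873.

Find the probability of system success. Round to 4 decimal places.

0.9188

R = Σ_{i=3}^{4} C(4,i) p^i (1−p)^{4−i} with p = 0.873
C(4,3)·0.873^3·0.127^1 = 0.337992
C(4,4)·0.873^4·0.127^0 = 0.580841
Sum = 0.9188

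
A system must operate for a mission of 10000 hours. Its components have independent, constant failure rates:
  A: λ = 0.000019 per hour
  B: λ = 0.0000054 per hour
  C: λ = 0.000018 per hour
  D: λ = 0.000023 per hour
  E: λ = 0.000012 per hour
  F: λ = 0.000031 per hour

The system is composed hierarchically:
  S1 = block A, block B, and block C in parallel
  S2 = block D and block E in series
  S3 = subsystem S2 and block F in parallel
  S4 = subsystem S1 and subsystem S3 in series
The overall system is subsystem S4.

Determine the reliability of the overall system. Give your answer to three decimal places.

0.920

R(A) = exp(−0.000019 × 10000) = 0.82696
R(B) = exp(−0.0000054 × 10000) = 0.94743
R(C) = exp(−0.000018 × 10000) = 0.83527
R(D) = exp(−0.000023 × 10000) = 0.79453
R(E) = exp(−0.000012 × 10000) = 0.88692
R(F) = exp(−0.000031 × 10000) = 0.73345
Parallel (A, B, and C): 1 − (1 − 0.82696)(1 − 0.94743)(1 − 0.83527) = 0.99850
Series (D and E): 0.79453 × 0.88692 = 0.70468
Parallel ([0.70468] and F): 1 − (1 − 0.70468)(1 − 0.73345) = 0.92128
Series ([0.99850] and [0.92128]): 0.99850 × 0.92128 = 0.920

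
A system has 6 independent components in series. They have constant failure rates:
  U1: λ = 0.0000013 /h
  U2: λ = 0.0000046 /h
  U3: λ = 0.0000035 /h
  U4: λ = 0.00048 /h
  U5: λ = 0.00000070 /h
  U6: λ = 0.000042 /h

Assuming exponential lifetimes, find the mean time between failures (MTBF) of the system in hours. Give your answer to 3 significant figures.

Series of exponential components: λ_sys = Σ λ_i
λ_sys = 0.0000013 + 0.0000046 + 0.0000035 + 0.00048 + 0.00000070 + 0.000042 = 5.3210e-04 /h
MTBF = 1 / λ_sys = 1880 h

1880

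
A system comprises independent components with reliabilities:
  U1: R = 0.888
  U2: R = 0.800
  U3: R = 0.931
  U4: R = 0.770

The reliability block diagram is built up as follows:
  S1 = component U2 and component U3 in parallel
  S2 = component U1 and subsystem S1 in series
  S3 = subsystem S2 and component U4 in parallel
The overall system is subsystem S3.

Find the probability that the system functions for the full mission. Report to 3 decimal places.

Parallel (U2 and U3): 1 − (1 − 0.80000)(1 − 0.93100) = 0.98620
Series (U1 and [0.98620]): 0.88800 × 0.98620 = 0.87575
Parallel ([0.87575] and U4): 1 − (1 − 0.87575)(1 − 0.77000) = 0.971

0.971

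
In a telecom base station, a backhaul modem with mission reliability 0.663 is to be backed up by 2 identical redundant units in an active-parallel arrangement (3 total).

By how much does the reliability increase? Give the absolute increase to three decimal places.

R_before = 0.663
R_after = 1 − (1 − 0.663)^3 = 0.962
ΔR = 0.962 − 0.663 = 0.299

0.299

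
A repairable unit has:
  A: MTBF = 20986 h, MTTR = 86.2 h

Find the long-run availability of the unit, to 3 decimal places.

A(A) = MTBF/(MTBF+MTTR) = 20986/(20986+86.2) = 0.996

0.996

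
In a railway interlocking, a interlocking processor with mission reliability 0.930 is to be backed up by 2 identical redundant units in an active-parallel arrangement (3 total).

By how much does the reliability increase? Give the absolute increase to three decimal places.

0.070

R_before = 0.930
R_after = 1 − (1 − 0.930)^3 = 1.000
ΔR = 1.000 − 0.930 = 0.070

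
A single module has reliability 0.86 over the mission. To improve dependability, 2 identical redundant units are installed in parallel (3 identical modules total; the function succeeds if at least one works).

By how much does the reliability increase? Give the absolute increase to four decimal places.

0.1373

R_before = 0.86
R_after = 1 − (1 − 0.86)^3 = 0.9973
ΔR = 0.9973 − 0.86 = 0.1373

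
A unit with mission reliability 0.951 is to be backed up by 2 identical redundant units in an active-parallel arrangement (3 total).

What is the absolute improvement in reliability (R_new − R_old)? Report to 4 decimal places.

0.0489

R_before = 0.951
R_after = 1 − (1 − 0.951)^3 = 0.9999
ΔR = 0.9999 − 0.951 = 0.0489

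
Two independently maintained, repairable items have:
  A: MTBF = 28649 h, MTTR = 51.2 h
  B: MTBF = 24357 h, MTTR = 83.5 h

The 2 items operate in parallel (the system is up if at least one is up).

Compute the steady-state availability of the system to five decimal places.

A(A) = MTBF/(MTBF+MTTR) = 28649/(28649+51.2) = 0.998216
A(B) = MTBF/(MTBF+MTTR) = 24357/(24357+83.5) = 0.996584
Parallel availability: 1 − (1 − 0.998216)(1 − 0.996584) = 0.99999

0.99999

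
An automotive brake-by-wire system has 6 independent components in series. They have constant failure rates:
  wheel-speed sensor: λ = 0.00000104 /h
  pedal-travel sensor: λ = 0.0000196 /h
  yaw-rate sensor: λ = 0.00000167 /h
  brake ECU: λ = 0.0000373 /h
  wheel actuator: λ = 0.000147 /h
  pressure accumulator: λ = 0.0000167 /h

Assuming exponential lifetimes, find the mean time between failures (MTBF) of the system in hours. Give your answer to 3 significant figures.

Series of exponential components: λ_sys = Σ λ_i
λ_sys = 0.00000104 + 0.0000196 + 0.00000167 + 0.0000373 + 0.000147 + 0.0000167 = 2.2331e-04 /h
MTBF = 1 / λ_sys = 4480 h

4480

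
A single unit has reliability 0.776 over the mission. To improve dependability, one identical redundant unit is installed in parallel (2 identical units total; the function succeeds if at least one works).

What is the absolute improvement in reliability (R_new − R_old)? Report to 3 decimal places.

0.174

R_before = 0.776
R_after = 1 − (1 − 0.776)^2 = 0.950
ΔR = 0.950 − 0.776 = 0.174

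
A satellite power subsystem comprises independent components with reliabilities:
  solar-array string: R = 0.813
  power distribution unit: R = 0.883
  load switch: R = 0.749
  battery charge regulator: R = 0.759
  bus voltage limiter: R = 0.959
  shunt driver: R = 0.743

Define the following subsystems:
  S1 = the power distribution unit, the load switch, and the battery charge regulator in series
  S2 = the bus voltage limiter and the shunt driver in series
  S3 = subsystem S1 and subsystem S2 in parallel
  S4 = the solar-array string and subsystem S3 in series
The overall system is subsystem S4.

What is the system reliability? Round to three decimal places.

0.697

Series (power distribution unit, load switch, and battery charge regulator): 0.88300 × 0.74900 × 0.75900 = 0.50198
Series (bus voltage limiter and shunt driver): 0.95900 × 0.74300 = 0.71254
Parallel ([0.50198] and [0.71254]): 1 − (1 − 0.50198)(1 − 0.71254) = 0.85684
Series (solar-array string and [0.85684]): 0.81300 × 0.85684 = 0.697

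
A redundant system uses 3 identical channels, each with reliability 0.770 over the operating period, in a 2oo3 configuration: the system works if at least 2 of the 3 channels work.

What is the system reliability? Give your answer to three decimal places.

0.866

R = Σ_{i=2}^{3} C(3,i) p^i (1−p)^{3−i} with p = 0.770
C(3,2)·0.770^2·0.230^1 = 0.40910
C(3,3)·0.770^3·0.230^0 = 0.45653
Sum = 0.866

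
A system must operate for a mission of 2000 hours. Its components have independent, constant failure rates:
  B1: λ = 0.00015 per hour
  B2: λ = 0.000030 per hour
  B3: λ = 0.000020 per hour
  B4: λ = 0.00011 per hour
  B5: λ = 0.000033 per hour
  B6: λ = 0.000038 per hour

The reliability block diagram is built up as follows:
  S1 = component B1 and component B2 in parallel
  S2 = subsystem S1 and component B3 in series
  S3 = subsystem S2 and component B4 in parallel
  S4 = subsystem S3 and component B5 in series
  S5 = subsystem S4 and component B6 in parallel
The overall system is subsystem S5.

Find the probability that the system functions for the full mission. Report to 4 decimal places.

R(B1) = exp(−0.00015 × 2000) = 0.740818
R(B2) = exp(−0.000030 × 2000) = 0.941765
R(B3) = exp(−0.000020 × 2000) = 0.960789
R(B4) = exp(−0.00011 × 2000) = 0.802519
R(B5) = exp(−0.000033 × 2000) = 0.936131
R(B6) = exp(−0.000038 × 2000) = 0.926816
Parallel (B1 and B2): 1 − (1 − 0.740818)(1 − 0.941765) = 0.984907
Series ([0.984907] and B3): 0.984907 × 0.960789 = 0.946288
Parallel ([0.946288] and B4): 1 − (1 − 0.946288)(1 − 0.802519) = 0.989393
Series ([0.989393] and B5): 0.989393 × 0.936131 = 0.926201
Parallel ([0.926201] and B6): 1 − (1 − 0.926201)(1 − 0.926816) = 0.9946

0.9946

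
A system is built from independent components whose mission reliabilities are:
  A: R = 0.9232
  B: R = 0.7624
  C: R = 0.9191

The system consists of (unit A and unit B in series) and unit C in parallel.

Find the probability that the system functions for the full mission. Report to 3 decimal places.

Series (A and B): 0.92320 × 0.76240 = 0.70385
Parallel ([0.70385] and C): 1 − (1 − 0.70385)(1 − 0.91910) = 0.976

0.976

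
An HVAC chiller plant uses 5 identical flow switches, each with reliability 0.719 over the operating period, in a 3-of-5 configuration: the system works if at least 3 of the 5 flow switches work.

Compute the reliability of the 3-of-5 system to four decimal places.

0.8611

R = Σ_{i=3}^{5} C(5,i) p^i (1−p)^{5−i} with p = 0.719
C(5,3)·0.719^3·0.281^2 = 0.293494
C(5,4)·0.719^4·0.281^1 = 0.375484
C(5,5)·0.719^5·0.281^0 = 0.192152
Sum = 0.8611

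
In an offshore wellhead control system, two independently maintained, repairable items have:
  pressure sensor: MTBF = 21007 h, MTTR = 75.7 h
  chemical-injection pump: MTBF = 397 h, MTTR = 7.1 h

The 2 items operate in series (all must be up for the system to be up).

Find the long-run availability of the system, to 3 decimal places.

A(pressure sensor) = MTBF/(MTBF+MTTR) = 21007/(21007+75.7) = 0.996409
A(chemical-injection pump) = MTBF/(MTBF+MTTR) = 397/(397+7.1) = 0.982430
Series availability: 0.996409 × 0.982430 = 0.979

0.979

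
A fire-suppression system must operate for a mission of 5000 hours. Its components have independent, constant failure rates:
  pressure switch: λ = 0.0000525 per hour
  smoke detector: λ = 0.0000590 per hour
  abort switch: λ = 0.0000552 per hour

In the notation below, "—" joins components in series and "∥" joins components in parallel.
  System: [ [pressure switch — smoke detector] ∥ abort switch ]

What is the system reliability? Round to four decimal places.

R(pressure switch) = exp(−0.0000525 × 5000) = 0.769126
R(smoke detector) = exp(−0.0000590 × 5000) = 0.744532
R(abort switch) = exp(−0.0000552 × 5000) = 0.758813
Series (pressure switch and smoke detector): 0.769126 × 0.744532 = 0.572639
Parallel ([0.572639] and abort switch): 1 − (1 − 0.572639)(1 − 0.758813) = 0.8969

0.8969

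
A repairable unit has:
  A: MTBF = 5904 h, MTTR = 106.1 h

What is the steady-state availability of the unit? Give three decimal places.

A(A) = MTBF/(MTBF+MTTR) = 5904/(5904+106.1) = 0.982

0.982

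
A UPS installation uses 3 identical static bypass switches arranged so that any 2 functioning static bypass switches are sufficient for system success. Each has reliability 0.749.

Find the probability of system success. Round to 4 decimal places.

0.8426

R = Σ_{i=2}^{3} C(3,i) p^i (1−p)^{3−i} with p = 0.749
C(3,2)·0.749^2·0.251^1 = 0.422434
C(3,3)·0.749^3·0.251^0 = 0.420190
Sum = 0.8426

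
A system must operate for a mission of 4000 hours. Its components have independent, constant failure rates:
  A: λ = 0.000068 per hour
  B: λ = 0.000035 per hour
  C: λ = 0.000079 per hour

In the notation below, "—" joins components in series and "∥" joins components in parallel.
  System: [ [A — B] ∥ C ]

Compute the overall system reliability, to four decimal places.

0.9085

R(A) = exp(−0.000068 × 4000) = 0.761854
R(B) = exp(−0.000035 × 4000) = 0.869358
R(C) = exp(−0.000079 × 4000) = 0.729059
Series (A and B): 0.761854 × 0.869358 = 0.662324
Parallel ([0.662324] and C): 1 − (1 − 0.662324)(1 − 0.729059) = 0.9085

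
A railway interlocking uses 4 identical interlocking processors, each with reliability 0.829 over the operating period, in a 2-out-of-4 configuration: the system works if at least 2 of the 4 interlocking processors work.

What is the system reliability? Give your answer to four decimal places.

0.9826

R = Σ_{i=2}^{4} C(4,i) p^i (1−p)^{4−i} with p = 0.829
C(4,2)·0.829^2·0.171^2 = 0.120574
C(4,3)·0.829^3·0.171^1 = 0.389690
C(4,4)·0.829^4·0.171^0 = 0.472300
Sum = 0.9826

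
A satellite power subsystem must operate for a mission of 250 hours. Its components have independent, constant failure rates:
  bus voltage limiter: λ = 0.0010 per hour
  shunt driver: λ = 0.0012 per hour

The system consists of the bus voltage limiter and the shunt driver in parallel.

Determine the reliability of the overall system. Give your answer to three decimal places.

0.943

R(bus voltage limiter) = exp(−0.0010 × 250) = 0.77880
R(shunt driver) = exp(−0.0012 × 250) = 0.74082
Parallel (bus voltage limiter and shunt driver): 1 − (1 − 0.77880)(1 − 0.74082) = 0.943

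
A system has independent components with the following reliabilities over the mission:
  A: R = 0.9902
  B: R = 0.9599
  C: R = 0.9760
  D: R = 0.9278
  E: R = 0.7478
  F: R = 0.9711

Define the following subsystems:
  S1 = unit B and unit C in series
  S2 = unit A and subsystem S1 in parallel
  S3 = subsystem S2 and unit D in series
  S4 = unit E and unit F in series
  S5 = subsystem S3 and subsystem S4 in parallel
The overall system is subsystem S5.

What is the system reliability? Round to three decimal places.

Series (B and C): 0.95990 × 0.97600 = 0.93686
Parallel (A and [0.93686]): 1 − (1 − 0.99020)(1 − 0.93686) = 0.99938
Series ([0.99938] and D): 0.99938 × 0.92780 = 0.92722
Series (E and F): 0.74780 × 0.97110 = 0.72619
Parallel ([0.92722] and [0.72619]): 1 − (1 − 0.92722)(1 − 0.72619) = 0.980

0.980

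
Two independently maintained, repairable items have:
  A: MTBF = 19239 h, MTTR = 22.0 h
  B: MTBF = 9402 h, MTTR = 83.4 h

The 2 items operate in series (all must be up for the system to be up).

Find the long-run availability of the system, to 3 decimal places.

0.990

A(A) = MTBF/(MTBF+MTTR) = 19239/(19239+22.0) = 0.998858
A(B) = MTBF/(MTBF+MTTR) = 9402/(9402+83.4) = 0.991208
Series availability: 0.998858 × 0.991208 = 0.990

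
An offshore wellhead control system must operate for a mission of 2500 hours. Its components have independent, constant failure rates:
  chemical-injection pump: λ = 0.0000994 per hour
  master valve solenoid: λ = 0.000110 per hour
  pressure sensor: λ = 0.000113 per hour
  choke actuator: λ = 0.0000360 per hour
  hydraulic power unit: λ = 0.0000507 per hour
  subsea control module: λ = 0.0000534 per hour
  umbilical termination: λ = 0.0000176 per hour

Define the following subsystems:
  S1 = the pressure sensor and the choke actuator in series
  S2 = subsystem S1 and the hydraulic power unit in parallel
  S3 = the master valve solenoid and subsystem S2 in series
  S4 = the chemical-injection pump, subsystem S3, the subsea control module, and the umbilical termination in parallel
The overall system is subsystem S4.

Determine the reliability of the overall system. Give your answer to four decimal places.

0.9997

R(chemical-injection pump) = exp(−0.0000994 × 2500) = 0.779970
R(master valve solenoid) = exp(−0.000110 × 2500) = 0.759572
R(pressure sensor) = exp(−0.000113 × 2500) = 0.753897
R(choke actuator) = exp(−0.0000360 × 2500) = 0.913931
R(hydraulic power unit) = exp(−0.0000507 × 2500) = 0.880954
R(subsea control module) = exp(−0.0000534 × 2500) = 0.875027
R(umbilical termination) = exp(−0.0000176 × 2500) = 0.956954
Series (pressure sensor and choke actuator): 0.753897 × 0.913931 = 0.689010
Parallel ([0.689010] and hydraulic power unit): 1 − (1 − 0.689010)(1 − 0.880954) = 0.962978
Series (master valve solenoid and [0.962978]): 0.759572 × 0.962978 = 0.731451
Parallel (chemical-injection pump, [0.731451], subsea control module, and umbilical termination): 1 − (1 − 0.779970)(1 − 0.731451)(1 − 0.875027)(1 − 0.956954) = 0.9997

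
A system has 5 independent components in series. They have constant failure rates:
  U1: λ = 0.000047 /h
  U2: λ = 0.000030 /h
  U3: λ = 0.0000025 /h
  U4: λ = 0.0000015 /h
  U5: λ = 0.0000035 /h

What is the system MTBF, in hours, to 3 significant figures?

11800

Series of exponential components: λ_sys = Σ λ_i
λ_sys = 0.000047 + 0.000030 + 0.0000025 + 0.0000015 + 0.0000035 = 8.4500e-05 /h
MTBF = 1 / λ_sys = 11800 h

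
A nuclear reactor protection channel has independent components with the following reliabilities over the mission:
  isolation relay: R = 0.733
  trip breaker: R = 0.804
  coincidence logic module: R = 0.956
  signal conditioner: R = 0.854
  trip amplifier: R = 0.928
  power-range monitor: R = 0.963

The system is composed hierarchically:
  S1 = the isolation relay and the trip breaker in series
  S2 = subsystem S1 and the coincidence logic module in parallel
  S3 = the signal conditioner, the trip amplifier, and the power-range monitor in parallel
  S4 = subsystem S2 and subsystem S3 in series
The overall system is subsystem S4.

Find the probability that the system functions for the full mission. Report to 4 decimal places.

Series (isolation relay and trip breaker): 0.733000 × 0.804000 = 0.589332
Parallel ([0.589332] and coincidence logic module): 1 − (1 − 0.589332)(1 − 0.956000) = 0.981931
Parallel (signal conditioner, trip amplifier, and power-range monitor): 1 − (1 − 0.854000)(1 − 0.928000)(1 − 0.963000) = 0.999611
Series ([0.981931] and [0.999611]): 0.981931 × 0.999611 = 0.9815

0.9815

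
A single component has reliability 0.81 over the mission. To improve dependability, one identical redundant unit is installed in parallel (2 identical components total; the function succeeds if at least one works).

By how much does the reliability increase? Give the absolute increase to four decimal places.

0.1539

R_before = 0.81
R_after = 1 − (1 − 0.81)^2 = 0.9639
ΔR = 0.9639 − 0.81 = 0.1539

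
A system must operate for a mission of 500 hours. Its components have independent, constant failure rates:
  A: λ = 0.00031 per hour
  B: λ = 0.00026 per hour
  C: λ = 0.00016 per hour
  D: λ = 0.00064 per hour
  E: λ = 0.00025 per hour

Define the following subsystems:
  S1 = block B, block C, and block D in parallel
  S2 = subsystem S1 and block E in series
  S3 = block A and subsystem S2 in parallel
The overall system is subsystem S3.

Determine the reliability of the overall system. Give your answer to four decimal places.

R(A) = exp(−0.00031 × 500) = 0.856415
R(B) = exp(−0.00026 × 500) = 0.878095
R(C) = exp(−0.00016 × 500) = 0.923116
R(D) = exp(−0.00064 × 500) = 0.726149
R(E) = exp(−0.00025 × 500) = 0.882497
Parallel (B, C, and D): 1 − (1 − 0.878095)(1 − 0.923116)(1 − 0.726149) = 0.997433
Series ([0.997433] and E): 0.997433 × 0.882497 = 0.880232
Parallel (A and [0.880232]): 1 − (1 − 0.856415)(1 − 0.880232) = 0.9828

0.9828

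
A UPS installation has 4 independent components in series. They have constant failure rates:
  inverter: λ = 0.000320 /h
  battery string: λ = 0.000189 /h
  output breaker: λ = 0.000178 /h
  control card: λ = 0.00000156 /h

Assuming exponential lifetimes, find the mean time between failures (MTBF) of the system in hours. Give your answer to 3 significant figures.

1450

Series of exponential components: λ_sys = Σ λ_i
λ_sys = 0.000320 + 0.000189 + 0.000178 + 0.00000156 = 6.8856e-04 /h
MTBF = 1 / λ_sys = 1450 h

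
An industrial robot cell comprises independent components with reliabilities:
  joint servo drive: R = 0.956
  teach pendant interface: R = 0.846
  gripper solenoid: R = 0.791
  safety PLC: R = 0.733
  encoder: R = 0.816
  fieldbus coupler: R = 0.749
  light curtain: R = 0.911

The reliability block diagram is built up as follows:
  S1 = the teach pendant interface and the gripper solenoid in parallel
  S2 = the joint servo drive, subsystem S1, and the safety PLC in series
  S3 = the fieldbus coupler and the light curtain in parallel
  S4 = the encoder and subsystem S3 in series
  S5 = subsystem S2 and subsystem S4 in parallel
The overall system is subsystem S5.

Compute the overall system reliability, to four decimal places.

Parallel (teach pendant interface and gripper solenoid): 1 − (1 − 0.846000)(1 − 0.791000) = 0.967814
Series (joint servo drive, [0.967814], and safety PLC): 0.956000 × 0.967814 × 0.733000 = 0.678194
Parallel (fieldbus coupler and light curtain): 1 − (1 − 0.749000)(1 − 0.911000) = 0.977661
Series (encoder and [0.977661]): 0.816000 × 0.977661 = 0.797771
Parallel ([0.678194] and [0.797771]): 1 − (1 − 0.678194)(1 − 0.797771) = 0.9349

0.9349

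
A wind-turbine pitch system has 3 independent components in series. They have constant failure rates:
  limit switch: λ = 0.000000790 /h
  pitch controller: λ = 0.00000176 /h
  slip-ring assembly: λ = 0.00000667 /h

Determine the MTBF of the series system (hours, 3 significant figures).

Series of exponential components: λ_sys = Σ λ_i
λ_sys = 0.000000790 + 0.00000176 + 0.00000667 = 9.2200e-06 /h
MTBF = 1 / λ_sys = 108000 h

108000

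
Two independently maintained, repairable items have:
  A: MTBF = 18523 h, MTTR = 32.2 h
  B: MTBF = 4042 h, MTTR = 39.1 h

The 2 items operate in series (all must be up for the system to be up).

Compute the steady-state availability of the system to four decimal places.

0.9887

A(A) = MTBF/(MTBF+MTTR) = 18523/(18523+32.2) = 0.998265
A(B) = MTBF/(MTBF+MTTR) = 4042/(4042+39.1) = 0.990419
Series availability: 0.998265 × 0.990419 = 0.9887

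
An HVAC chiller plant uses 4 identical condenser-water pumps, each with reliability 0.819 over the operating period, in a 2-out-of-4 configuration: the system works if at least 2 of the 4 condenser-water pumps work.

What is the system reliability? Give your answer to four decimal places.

0.9795

R = Σ_{i=2}^{4} C(4,i) p^i (1−p)^{4−i} with p = 0.819
C(4,2)·0.819^2·0.181^2 = 0.131849
C(4,3)·0.819^3·0.181^1 = 0.397732
C(4,4)·0.819^4·0.181^0 = 0.449920
Sum = 0.9795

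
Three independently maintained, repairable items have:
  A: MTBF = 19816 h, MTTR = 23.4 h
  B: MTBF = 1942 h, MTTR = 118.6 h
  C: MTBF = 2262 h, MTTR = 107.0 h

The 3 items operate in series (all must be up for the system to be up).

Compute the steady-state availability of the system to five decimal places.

A(A) = MTBF/(MTBF+MTTR) = 19816/(19816+23.4) = 0.998821
A(B) = MTBF/(MTBF+MTTR) = 1942/(1942+118.6) = 0.942444
A(C) = MTBF/(MTBF+MTTR) = 2262/(2262+107.0) = 0.954833
Series availability: 0.998821 × 0.942444 × 0.954833 = 0.89882

0.89882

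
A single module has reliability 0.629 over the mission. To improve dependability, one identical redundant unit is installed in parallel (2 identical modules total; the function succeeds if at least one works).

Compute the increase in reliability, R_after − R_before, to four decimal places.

R_before = 0.629
R_after = 1 − (1 − 0.629)^2 = 0.8624
ΔR = 0.8624 − 0.629 = 0.2334

0.2334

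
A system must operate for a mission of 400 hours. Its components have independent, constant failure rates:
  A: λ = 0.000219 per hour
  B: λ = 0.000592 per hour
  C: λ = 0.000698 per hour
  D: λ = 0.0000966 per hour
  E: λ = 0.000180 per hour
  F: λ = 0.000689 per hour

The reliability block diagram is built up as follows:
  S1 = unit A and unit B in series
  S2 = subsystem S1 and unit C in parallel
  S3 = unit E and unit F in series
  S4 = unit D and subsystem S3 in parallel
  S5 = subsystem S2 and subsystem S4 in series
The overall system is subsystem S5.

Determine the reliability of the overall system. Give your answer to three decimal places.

0.922

R(A) = exp(−0.000219 × 400) = 0.91613
R(B) = exp(−0.000592 × 400) = 0.78915
R(C) = exp(−0.000698 × 400) = 0.75639
R(D) = exp(−0.0000966 × 400) = 0.96210
R(E) = exp(−0.000180 × 400) = 0.93053
R(F) = exp(−0.000689 × 400) = 0.75912
Series (A and B): 0.91613 × 0.78915 = 0.72296
Parallel ([0.72296] and C): 1 − (1 − 0.72296)(1 − 0.75639) = 0.93251
Series (E and F): 0.93053 × 0.75912 = 0.70638
Parallel (D and [0.70638]): 1 − (1 − 0.96210)(1 − 0.70638) = 0.98887
Series ([0.93251] and [0.98887]): 0.93251 × 0.98887 = 0.922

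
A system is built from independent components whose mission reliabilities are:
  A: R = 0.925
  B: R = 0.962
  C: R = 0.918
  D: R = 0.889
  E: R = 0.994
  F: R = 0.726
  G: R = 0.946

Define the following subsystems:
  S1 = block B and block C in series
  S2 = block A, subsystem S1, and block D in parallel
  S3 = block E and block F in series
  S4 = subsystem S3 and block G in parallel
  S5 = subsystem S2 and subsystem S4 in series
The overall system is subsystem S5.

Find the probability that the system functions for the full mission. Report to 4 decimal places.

Series (B and C): 0.962000 × 0.918000 = 0.883116
Parallel (A, [0.883116], and D): 1 − (1 − 0.925000)(1 − 0.883116)(1 − 0.889000) = 0.999027
Series (E and F): 0.994000 × 0.726000 = 0.721644
Parallel ([0.721644] and G): 1 − (1 − 0.721644)(1 − 0.946000) = 0.984969
Series ([0.999027] and [0.984969]): 0.999027 × 0.984969 = 0.9840

0.9840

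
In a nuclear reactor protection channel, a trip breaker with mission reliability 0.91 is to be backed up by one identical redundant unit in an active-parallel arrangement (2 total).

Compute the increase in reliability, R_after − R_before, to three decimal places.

0.082

R_before = 0.91
R_after = 1 − (1 − 0.91)^2 = 0.992
ΔR = 0.992 − 0.91 = 0.082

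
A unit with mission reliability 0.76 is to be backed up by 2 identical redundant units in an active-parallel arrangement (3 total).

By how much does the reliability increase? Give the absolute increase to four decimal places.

R_before = 0.76
R_after = 1 − (1 − 0.76)^3 = 0.9862
ΔR = 0.9862 − 0.76 = 0.2262

0.2262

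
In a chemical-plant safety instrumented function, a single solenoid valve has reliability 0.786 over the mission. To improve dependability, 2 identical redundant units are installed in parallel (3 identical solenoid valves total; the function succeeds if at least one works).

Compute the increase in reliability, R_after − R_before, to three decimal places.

R_before = 0.786
R_after = 1 − (1 − 0.786)^3 = 0.990
ΔR = 0.990 − 0.786 = 0.204

0.204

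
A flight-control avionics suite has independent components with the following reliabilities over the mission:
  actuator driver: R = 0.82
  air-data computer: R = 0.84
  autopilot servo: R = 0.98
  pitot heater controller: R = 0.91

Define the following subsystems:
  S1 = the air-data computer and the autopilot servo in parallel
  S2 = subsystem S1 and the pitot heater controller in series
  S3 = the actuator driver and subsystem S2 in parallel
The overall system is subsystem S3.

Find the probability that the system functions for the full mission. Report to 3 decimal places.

0.983

Parallel (air-data computer and autopilot servo): 1 − (1 − 0.84000)(1 − 0.98000) = 0.99680
Series ([0.99680] and pitot heater controller): 0.99680 × 0.91000 = 0.90709
Parallel (actuator driver and [0.90709]): 1 − (1 − 0.82000)(1 − 0.90709) = 0.983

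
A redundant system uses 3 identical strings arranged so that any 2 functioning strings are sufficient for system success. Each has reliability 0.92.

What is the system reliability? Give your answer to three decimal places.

R = Σ_{i=2}^{3} C(3,i) p^i (1−p)^{3−i} with p = 0.92
C(3,2)·0.92^2·0.08^1 = 0.20314
C(3,3)·0.92^3·0.08^0 = 0.77869
Sum = 0.982

0.982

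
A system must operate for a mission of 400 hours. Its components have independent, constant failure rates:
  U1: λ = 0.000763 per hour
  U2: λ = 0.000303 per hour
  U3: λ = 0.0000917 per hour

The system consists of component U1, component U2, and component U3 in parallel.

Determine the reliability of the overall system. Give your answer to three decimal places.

0.999

R(U1) = exp(−0.000763 × 400) = 0.73698
R(U2) = exp(−0.000303 × 400) = 0.88586
R(U3) = exp(−0.0000917 × 400) = 0.96398
Parallel (U1, U2, and U3): 1 − (1 − 0.73698)(1 − 0.88586)(1 − 0.96398) = 0.999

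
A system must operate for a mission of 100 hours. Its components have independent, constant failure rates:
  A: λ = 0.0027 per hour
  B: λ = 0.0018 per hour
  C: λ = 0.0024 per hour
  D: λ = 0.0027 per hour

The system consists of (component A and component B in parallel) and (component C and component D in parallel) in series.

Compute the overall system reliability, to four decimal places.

0.9125

R(A) = exp(−0.0027 × 100) = 0.763379
R(B) = exp(−0.0018 × 100) = 0.835270
R(C) = exp(−0.0024 × 100) = 0.786628
R(D) = exp(−0.0027 × 100) = 0.763379
Parallel (A and B): 1 − (1 − 0.763379)(1 − 0.835270) = 0.961021
Parallel (C and D): 1 − (1 − 0.786628)(1 − 0.763379) = 0.949512
Series ([0.961021] and [0.949512]): 0.961021 × 0.949512 = 0.9125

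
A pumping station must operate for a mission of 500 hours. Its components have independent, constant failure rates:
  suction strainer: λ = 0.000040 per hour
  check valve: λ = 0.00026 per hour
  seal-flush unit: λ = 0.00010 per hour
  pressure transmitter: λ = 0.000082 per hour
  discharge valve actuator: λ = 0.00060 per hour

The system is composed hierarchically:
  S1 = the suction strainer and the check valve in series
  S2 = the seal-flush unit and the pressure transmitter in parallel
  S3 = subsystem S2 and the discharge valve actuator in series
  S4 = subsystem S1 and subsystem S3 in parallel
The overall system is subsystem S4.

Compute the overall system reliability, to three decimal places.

R(suction strainer) = exp(−0.000040 × 500) = 0.98020
R(check valve) = exp(−0.00026 × 500) = 0.87810
R(seal-flush unit) = exp(−0.00010 × 500) = 0.95123
R(pressure transmitter) = exp(−0.000082 × 500) = 0.95983
R(discharge valve actuator) = exp(−0.00060 × 500) = 0.74082
Series (suction strainer and check valve): 0.98020 × 0.87810 = 0.86071
Parallel (seal-flush unit and pressure transmitter): 1 − (1 − 0.95123)(1 − 0.95983) = 0.99804
Series ([0.99804] and discharge valve actuator): 0.99804 × 0.74082 = 0.73937
Parallel ([0.86071] and [0.73937]): 1 − (1 − 0.86071)(1 − 0.73937) = 0.964

0.964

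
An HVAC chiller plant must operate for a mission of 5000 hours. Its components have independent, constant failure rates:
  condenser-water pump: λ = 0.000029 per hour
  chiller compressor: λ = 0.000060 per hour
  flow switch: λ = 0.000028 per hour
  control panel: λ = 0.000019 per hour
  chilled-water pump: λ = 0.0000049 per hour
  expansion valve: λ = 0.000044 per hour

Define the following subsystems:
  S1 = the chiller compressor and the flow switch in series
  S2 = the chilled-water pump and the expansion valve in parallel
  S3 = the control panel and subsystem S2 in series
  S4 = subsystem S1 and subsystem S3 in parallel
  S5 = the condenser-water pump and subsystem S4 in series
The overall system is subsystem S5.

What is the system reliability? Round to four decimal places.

R(condenser-water pump) = exp(−0.000029 × 5000) = 0.865022
R(chiller compressor) = exp(−0.000060 × 5000) = 0.740818
R(flow switch) = exp(−0.000028 × 5000) = 0.869358
R(control panel) = exp(−0.000019 × 5000) = 0.909373
R(chilled-water pump) = exp(−0.0000049 × 5000) = 0.975798
R(expansion valve) = exp(−0.000044 × 5000) = 0.802519
Series (chiller compressor and flow switch): 0.740818 × 0.869358 = 0.644036
Parallel (chilled-water pump and expansion valve): 1 − (1 − 0.975798)(1 − 0.802519) = 0.995221
Series (control panel and [0.995221]): 0.909373 × 0.995221 = 0.905027
Parallel ([0.644036] and [0.905027]): 1 − (1 − 0.644036)(1 − 0.905027) = 0.966193
Series (condenser-water pump and [0.966193]): 0.865022 × 0.966193 = 0.8358

0.8358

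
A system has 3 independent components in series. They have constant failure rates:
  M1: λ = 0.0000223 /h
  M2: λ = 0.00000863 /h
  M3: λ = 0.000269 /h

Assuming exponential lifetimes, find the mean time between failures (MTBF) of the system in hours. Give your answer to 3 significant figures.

3330

Series of exponential components: λ_sys = Σ λ_i
λ_sys = 0.0000223 + 0.00000863 + 0.000269 = 2.9993e-04 /h
MTBF = 1 / λ_sys = 3330 h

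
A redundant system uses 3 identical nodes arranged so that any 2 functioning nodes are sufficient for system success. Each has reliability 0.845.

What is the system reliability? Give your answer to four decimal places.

R = Σ_{i=2}^{3} C(3,i) p^i (1−p)^{3−i} with p = 0.845
C(3,2)·0.845^2·0.155^1 = 0.332022
C(3,3)·0.845^3·0.155^0 = 0.603351
Sum = 0.9354

0.9354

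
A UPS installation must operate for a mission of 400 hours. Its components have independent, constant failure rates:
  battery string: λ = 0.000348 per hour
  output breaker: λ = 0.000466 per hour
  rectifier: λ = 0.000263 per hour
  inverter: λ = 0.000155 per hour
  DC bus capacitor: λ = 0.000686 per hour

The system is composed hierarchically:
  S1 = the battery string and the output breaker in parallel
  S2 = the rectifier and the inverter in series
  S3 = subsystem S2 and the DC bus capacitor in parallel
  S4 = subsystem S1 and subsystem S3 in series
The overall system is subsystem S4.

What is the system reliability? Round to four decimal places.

0.9418

R(battery string) = exp(−0.000348 × 400) = 0.870054
R(output breaker) = exp(−0.000466 × 400) = 0.829942
R(rectifier) = exp(−0.000263 × 400) = 0.900144
R(inverter) = exp(−0.000155 × 400) = 0.939883
R(DC bus capacitor) = exp(−0.000686 × 400) = 0.760028
Parallel (battery string and output breaker): 1 − (1 − 0.870054)(1 − 0.829942) = 0.977902
Series (rectifier and inverter): 0.900144 × 0.939883 = 0.846030
Parallel ([0.846030] and DC bus capacitor): 1 − (1 − 0.846030)(1 − 0.760028) = 0.963052
Series ([0.977902] and [0.963052]): 0.977902 × 0.963052 = 0.9418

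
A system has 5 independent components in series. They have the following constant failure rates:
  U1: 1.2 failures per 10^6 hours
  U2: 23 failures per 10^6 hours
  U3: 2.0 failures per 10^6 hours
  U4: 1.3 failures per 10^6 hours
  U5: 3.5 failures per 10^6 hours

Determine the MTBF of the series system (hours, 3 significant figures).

Series of exponential components: λ_sys = Σ λ_i
λ_sys = 0.0000012 + 0.000023 + 0.0000020 + 0.0000013 + 0.0000035 = 3.1000e-05 /h
MTBF = 1 / λ_sys = 32300 h

32300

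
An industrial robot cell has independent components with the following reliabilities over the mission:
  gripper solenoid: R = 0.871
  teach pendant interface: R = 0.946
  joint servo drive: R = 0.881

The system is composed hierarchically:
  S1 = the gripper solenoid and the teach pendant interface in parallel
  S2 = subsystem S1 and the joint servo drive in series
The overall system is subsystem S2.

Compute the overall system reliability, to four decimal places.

Parallel (gripper solenoid and teach pendant interface): 1 − (1 − 0.871000)(1 − 0.946000) = 0.993034
Series ([0.993034] and joint servo drive): 0.993034 × 0.881000 = 0.8749

0.8749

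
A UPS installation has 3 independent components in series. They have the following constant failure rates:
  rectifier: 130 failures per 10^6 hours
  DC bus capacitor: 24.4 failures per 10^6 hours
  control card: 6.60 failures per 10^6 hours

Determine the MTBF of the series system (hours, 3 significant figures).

Series of exponential components: λ_sys = Σ λ_i
λ_sys = 0.000130 + 0.0000244 + 0.00000660 = 1.6100e-04 /h
MTBF = 1 / λ_sys = 6210 h

6210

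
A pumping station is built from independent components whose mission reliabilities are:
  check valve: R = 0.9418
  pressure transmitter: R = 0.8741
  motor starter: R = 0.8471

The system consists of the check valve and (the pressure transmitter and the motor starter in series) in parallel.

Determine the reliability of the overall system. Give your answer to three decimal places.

0.985

Series (pressure transmitter and motor starter): 0.87410 × 0.84710 = 0.74045
Parallel (check valve and [0.74045]): 1 − (1 − 0.94180)(1 − 0.74045) = 0.985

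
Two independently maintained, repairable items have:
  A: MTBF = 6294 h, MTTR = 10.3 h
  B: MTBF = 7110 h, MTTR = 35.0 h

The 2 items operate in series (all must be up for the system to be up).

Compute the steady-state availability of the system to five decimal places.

A(A) = MTBF/(MTBF+MTTR) = 6294/(6294+10.3) = 0.998366
A(B) = MTBF/(MTBF+MTTR) = 7110/(7110+35.0) = 0.995101
Series availability: 0.998366 × 0.995101 = 0.99348

0.99348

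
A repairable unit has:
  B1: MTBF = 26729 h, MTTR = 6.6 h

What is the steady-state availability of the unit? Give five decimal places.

A(B1) = MTBF/(MTBF+MTTR) = 26729/(26729+6.6) = 0.99975

0.99975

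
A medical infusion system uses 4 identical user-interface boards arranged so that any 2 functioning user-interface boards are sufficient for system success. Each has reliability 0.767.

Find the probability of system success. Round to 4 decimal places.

R = Σ_{i=2}^{4} C(4,i) p^i (1−p)^{4−i} with p = 0.767
C(4,2)·0.767^2·0.233^2 = 0.191626
C(4,3)·0.767^3·0.233^1 = 0.420535
C(4,4)·0.767^4·0.233^0 = 0.346084
Sum = 0.9582

0.9582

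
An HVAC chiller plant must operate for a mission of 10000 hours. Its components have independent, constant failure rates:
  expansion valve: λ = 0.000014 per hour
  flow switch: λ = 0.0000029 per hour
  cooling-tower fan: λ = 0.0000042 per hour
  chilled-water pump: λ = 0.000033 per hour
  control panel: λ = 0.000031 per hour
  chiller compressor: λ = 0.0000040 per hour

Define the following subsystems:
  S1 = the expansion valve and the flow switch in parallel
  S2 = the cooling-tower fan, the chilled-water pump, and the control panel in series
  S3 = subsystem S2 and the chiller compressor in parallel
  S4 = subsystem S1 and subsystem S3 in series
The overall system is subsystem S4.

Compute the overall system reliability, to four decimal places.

0.9770

R(expansion valve) = exp(−0.000014 × 10000) = 0.869358
R(flow switch) = exp(−0.0000029 × 10000) = 0.971416
R(cooling-tower fan) = exp(−0.0000042 × 10000) = 0.958870
R(chilled-water pump) = exp(−0.000033 × 10000) = 0.718924
R(control panel) = exp(−0.000031 × 10000) = 0.733447
R(chiller compressor) = exp(−0.0000040 × 10000) = 0.960789
Parallel (expansion valve and flow switch): 1 − (1 − 0.869358)(1 − 0.971416) = 0.996266
Series (cooling-tower fan, chilled-water pump, and control panel): 0.958870 × 0.718924 × 0.733447 = 0.505605
Parallel ([0.505605] and chiller compressor): 1 − (1 − 0.505605)(1 − 0.960789) = 0.980614
Series ([0.996266] and [0.980614]): 0.996266 × 0.980614 = 0.9770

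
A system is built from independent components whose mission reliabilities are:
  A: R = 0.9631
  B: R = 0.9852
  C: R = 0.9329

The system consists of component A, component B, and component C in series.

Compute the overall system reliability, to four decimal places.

0.8852

Series (A, B, and C): 0.963100 × 0.985200 × 0.932900 = 0.8852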